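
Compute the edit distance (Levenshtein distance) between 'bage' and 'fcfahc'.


Building DP table for s1='bage' (len 4) and s2='fcfahc' (len 6):
       f  c  f  a  h  c
    0  1  2  3  4  5  6
  b 1  1  2  3  4  5  6
  a 2  2  2  3  3  4  5
  g 3  3  3  3  4  4  5
  e 4  4  4  4  4  5  5
Edit distance = dp[4][6] = 5

5


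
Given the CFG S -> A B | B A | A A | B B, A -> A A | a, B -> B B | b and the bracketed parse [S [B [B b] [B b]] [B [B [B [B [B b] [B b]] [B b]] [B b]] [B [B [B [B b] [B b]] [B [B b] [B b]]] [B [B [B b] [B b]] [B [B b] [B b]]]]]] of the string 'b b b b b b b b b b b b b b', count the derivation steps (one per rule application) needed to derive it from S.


Every bracketed nonterminal node [X ...] in the tree is produced by exactly one rule application.
Reading the tree off as a leftmost derivation:
  Step 1: S  =>  B B   (applied S -> B B)
  Step 2: B B  =>  B B B   (applied B -> B B)
  Step 3: B B B  =>  b B B   (applied B -> b)
  Step 4: b B B  =>  b b B   (applied B -> b)
  Step 5: b b B  =>  b b B B   (applied B -> B B)
  Step 6: b b B B  =>  b b B B B   (applied B -> B B)
  Step 7: b b B B B  =>  b b B B B B   (applied B -> B B)
  Step 8: b b B B B B  =>  b b B B B B B   (applied B -> B B)
  Step 9: b b B B B B B  =>  b b b B B B B   (applied B -> b)
  Step 10: b b b B B B B  =>  b b b b B B B   (applied B -> b)
  Step 11: b b b b B B B  =>  b b b b b B B   (applied B -> b)
  Step 12: b b b b b B B  =>  b b b b b b B   (applied B -> b)
  Step 13: b b b b b b B  =>  b b b b b b B B   (applied B -> B B)
  Step 14: b b b b b b B B  =>  b b b b b b B B B   (applied B -> B B)
  Step 15: b b b b b b B B B  =>  b b b b b b B B B B   (applied B -> B B)
  Step 16: b b b b b b B B B B  =>  b b b b b b b B B B   (applied B -> b)
  Step 17: b b b b b b b B B B  =>  b b b b b b b b B B   (applied B -> b)
  Step 18: b b b b b b b b B B  =>  b b b b b b b b B B B   (applied B -> B B)
  Step 19: b b b b b b b b B B B  =>  b b b b b b b b b B B   (applied B -> b)
  Step 20: b b b b b b b b b B B  =>  b b b b b b b b b b B   (applied B -> b)
  Step 21: b b b b b b b b b b B  =>  b b b b b b b b b b B B   (applied B -> B B)
  Step 22: b b b b b b b b b b B B  =>  b b b b b b b b b b B B B   (applied B -> B B)
  Step 23: b b b b b b b b b b B B B  =>  b b b b b b b b b b b B B   (applied B -> b)
  Step 24: b b b b b b b b b b b B B  =>  b b b b b b b b b b b b B   (applied B -> b)
  Step 25: b b b b b b b b b b b b B  =>  b b b b b b b b b b b b B B   (applied B -> B B)
  Step 26: b b b b b b b b b b b b B B  =>  b b b b b b b b b b b b b B   (applied B -> b)
  Step 27: b b b b b b b b b b b b b B  =>  b b b b b b b b b b b b b b   (applied B -> b)
Final yield: b b b b b b b b b b b b b b
Total rewrite steps: 27

27


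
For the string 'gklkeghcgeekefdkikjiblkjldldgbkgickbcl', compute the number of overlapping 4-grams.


String 'gklkeghcgeekefdkikjiblkjldldgbkgickbcl' has length L = 38.
Number of overlapping n-grams = L - n + 1
Substituting: 38 - 4 + 1 = 35

35


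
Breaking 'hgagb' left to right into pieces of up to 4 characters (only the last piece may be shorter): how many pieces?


'hgagb' has 5 characters.
Chunking with max size 4:
  Chunk 1: 'hgag' (positions 0-3)
  Chunk 2: 'b' (positions 4-4)
Total chunks: ceil(5 / 4) = 2

2


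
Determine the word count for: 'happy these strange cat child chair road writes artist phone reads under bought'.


Counting words by splitting on spaces:
  Word 1: 'happy'
  Word 2: 'these'
  Word 3: 'strange'
  Word 4: 'cat'
  Word 5: 'child'
  Word 6: 'chair'
  Word 7: 'road'
  Word 8: 'writes'
  Word 9: 'artist'
  Word 10: 'phone'
  Word 11: 'reads'
  Word 12: 'under'
  Word 13: 'bought'
Total words: 13

13


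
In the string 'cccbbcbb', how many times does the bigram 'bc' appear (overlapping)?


Scanning 'cccbbcbb' for bigram 'bc':
  Position 0: 'cc' -> no
  Position 1: 'cc' -> no
  Position 2: 'cb' -> no
  Position 3: 'bb' -> no
  Position 4: 'bc' -> MATCH
  Position 5: 'cb' -> no
  Position 6: 'bb' -> no
Total matches: 1

1


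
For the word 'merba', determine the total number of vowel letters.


Scanning each character of 'merba':
  Position 1: 'm' -> consonant (running count: 0)
  Position 2: 'e' -> vowel (running count: 1)
  Position 3: 'r' -> consonant (running count: 1)
  Position 4: 'b' -> consonant (running count: 1)
  Position 5: 'a' -> vowel (running count: 2)
Total vowels: 2

2


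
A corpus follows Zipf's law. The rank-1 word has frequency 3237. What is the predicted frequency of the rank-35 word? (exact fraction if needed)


Zipf's law: freq(rank) = f1 / rank
f1 = 3237, rank = 35
freq = 3237 / 35
GCD(3237, 35) = 1
Simplified: 3237/35

3237/35


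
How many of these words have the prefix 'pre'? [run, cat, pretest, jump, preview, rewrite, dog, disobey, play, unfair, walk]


Checking each word for prefix 'pre':
  'run' -> no (count: 0)
  'cat' -> no (count: 0)
  'pretest' -> YES, starts with 'pre' (count: 1)
  'jump' -> no (count: 1)
  'preview' -> YES, starts with 'pre' (count: 2)
  'rewrite' -> no (count: 2)
  'dog' -> no (count: 2)
  'disobey' -> no (count: 2)
  'play' -> no (count: 2)
  'unfair' -> no (count: 2)
  'walk' -> no (count: 2)
Total with prefix 'pre': 2

2


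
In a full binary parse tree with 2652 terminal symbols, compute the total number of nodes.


Leaf nodes (terminals): 2652
Internal nodes = n - 1 = 2652 - 1 = 2651
Total = leaves + internal = 2652 + 2651 = 5303

5303


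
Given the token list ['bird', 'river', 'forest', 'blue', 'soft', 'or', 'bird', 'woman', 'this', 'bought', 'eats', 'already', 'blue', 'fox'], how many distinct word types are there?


Listing all tokens and tracking unique types:
  Token 1: 'bird' -> NEW (unique so far: 1)
  Token 2: 'river' -> NEW (unique so far: 2)
  Token 3: 'forest' -> NEW (unique so far: 3)
  Token 4: 'blue' -> NEW (unique so far: 4)
  Token 5: 'soft' -> NEW (unique so far: 5)
  Token 6: 'or' -> NEW (unique so far: 6)
  Token 7: 'bird' -> duplicate (unique so far: 6)
  Token 8: 'woman' -> NEW (unique so far: 7)
  Token 9: 'this' -> NEW (unique so far: 8)
  Token 10: 'bought' -> NEW (unique so far: 9)
  Token 11: 'eats' -> NEW (unique so far: 10)
  Token 12: 'already' -> NEW (unique so far: 11)
  Token 13: 'blue' -> duplicate (unique so far: 11)
  Token 14: 'fox' -> NEW (unique so far: 12)
Unique types: ('already', 'bird', 'blue', 'bought', 'eats', 'forest', 'fox', 'or', 'river', 'soft', 'this', 'woman')
Vocabulary size: 12

12


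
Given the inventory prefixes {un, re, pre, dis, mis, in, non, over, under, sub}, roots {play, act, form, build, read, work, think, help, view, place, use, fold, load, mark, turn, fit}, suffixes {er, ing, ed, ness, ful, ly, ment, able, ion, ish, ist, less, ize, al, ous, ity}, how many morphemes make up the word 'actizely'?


Segmenting 'actizely' against the inventory:
  'act' -> root (morpheme 1)
  'ize' -> suffix (morpheme 2)
  'ly' -> suffix (morpheme 3)
Total morphemes: 3

3


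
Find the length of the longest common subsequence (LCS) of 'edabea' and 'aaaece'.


DP table for LCS of 'edabea' and 'aaaece':
       a  a  a  e  c  e
    0  0  0  0  0  0  0
  e 0  0  0  0  1  1  1
  d 0  0  0  0  1  1  1
  a 0  1  1  1  1  1  1
  b 0  1  1  1  1  1  1
  e 0  1  1  1  2  2  2
  a 0  1  2  2  2  2  2
LCS: 'ee'
LCS length = 2

2


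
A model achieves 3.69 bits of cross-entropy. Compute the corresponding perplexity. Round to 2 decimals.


Perplexity formula: PP = 2^H
H = 3.69
PP = 2^3.69
Decompose: 2^3.69 = 2^3 * 2^0.69
2^3 = 8, 2^0.69 ~ 1.6132835
PP ~ 8 * 1.6132835 = 12.9062680
Rounded to 2 decimals: 12.91

12.91


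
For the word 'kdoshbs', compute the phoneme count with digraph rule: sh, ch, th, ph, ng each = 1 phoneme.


Parsing 'kdoshbs' greedily, digraphs first:
  'k' -> consonant phoneme (phonemes so far: 1)
  'd' -> consonant phoneme (phonemes so far: 2)
  'o' -> vowel phoneme (phonemes so far: 3)
  'sh' -> digraph (1 consonant phoneme) (phonemes so far: 4)
  'b' -> consonant phoneme (phonemes so far: 5)
  's' -> consonant phoneme (phonemes so far: 6)
Total phonemes: 6

6


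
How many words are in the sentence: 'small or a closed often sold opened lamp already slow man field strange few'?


Counting words by splitting on spaces:
  Word 1: 'small'
  Word 2: 'or'
  Word 3: 'a'
  Word 4: 'closed'
  Word 5: 'often'
  Word 6: 'sold'
  Word 7: 'opened'
  Word 8: 'lamp'
  Word 9: 'already'
  Word 10: 'slow'
  Word 11: 'man'
  Word 12: 'field'
  Word 13: 'strange'
  Word 14: 'few'
Total words: 14

14


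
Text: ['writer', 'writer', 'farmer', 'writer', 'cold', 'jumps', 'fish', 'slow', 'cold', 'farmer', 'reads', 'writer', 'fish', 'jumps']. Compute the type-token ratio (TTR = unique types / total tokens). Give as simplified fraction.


Tokens: 14
Unique types: ('cold', 'farmer', 'fish', 'jumps', 'reads', 'slow', 'writer') = 7
TTR = 7/14
Simplify: divide both by 7 -> 1/2
TTR = 1/2

1/2


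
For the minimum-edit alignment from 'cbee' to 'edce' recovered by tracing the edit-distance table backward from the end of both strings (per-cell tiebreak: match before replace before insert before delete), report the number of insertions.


Edit distance = 3. Backtracking from cell (4, 4) with preference match > replace > insert > delete,
then listing the resulting alignment 'cbee' -> 'edce' left to right:
  Step 1: replace c->e
  Step 2: replace b->d
  Step 3: replace e->c
  Step 4: keep 'e'
Total insertions: 0

0


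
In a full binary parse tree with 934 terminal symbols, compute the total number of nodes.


Leaf nodes (terminals): 934
Internal nodes = n - 1 = 934 - 1 = 933
Total = leaves + internal = 934 + 933 = 1867

1867


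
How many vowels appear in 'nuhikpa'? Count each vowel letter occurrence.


Scanning each character of 'nuhikpa':
  Position 1: 'n' -> consonant (running count: 0)
  Position 2: 'u' -> vowel (running count: 1)
  Position 3: 'h' -> consonant (running count: 1)
  Position 4: 'i' -> vowel (running count: 2)
  Position 5: 'k' -> consonant (running count: 2)
  Position 6: 'p' -> consonant (running count: 2)
  Position 7: 'a' -> vowel (running count: 3)
Total vowels: 3

3


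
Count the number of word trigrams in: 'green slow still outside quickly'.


Word trigrams from [5] words:
  Trigram 1: (green slow still)
  Trigram 2: (slow still outside)
  Trigram 3: (still outside quickly)
Total word trigrams: 5 - 2 = 3

3


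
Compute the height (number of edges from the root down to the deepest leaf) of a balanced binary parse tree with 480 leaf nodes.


In a balanced binary tree with n leaves the deepest leaf is ceil(log2(n)) edges below the root.
log2(480) = 8.9069
ceil(8.9069) = 9
height (edges) = 9

9


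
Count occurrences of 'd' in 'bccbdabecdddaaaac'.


Scanning 'bccbdabecdddaaaac' for 'd':
  Position 4: 'd' -> MATCH (count: 1)
  Position 9: 'd' -> MATCH (count: 2)
  Position 10: 'd' -> MATCH (count: 3)
  Position 11: 'd' -> MATCH (count: 4)
Total occurrences of 'd': 4

4


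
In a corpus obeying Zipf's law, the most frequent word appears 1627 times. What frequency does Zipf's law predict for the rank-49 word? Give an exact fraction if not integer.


Zipf's law: freq(rank) = f1 / rank
f1 = 1627, rank = 49
freq = 1627 / 49
GCD(1627, 49) = 1
Simplified: 1627/49

1627/49


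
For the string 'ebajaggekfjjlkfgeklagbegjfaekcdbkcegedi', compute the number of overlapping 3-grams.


String 'ebajaggekfjjlkfgeklagbegjfaekcdbkcegedi' has length L = 39.
Number of overlapping n-grams = L - n + 1
Substituting: 39 - 3 + 1 = 37

37


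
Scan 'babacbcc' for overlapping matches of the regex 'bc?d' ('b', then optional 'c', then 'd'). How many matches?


Pattern: bc?d means 'b', then optional 'c', then 'd'.
Scanning 'babacbcc' position-by-position:
  Pos 0: window 'bab' -> no
  Pos 1: window 'aba' -> no
  Pos 2: window 'bac' -> no
  Pos 3: window 'acb' -> no
  Pos 4: window 'cbc' -> no
  Pos 5: window 'bcc' -> no
  Pos 6: window 'cc' -> no
  Pos 7: window 'c' -> no
Total matches: 0

0


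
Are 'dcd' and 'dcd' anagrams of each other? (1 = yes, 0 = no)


Sort characters of 'dcd': 'cdd'
Sort characters of 'dcd': 'cdd'
Sorted forms match -> they ARE anagrams
Result: 1

1


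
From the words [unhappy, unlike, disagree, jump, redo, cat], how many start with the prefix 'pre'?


Checking each word for prefix 'pre':
  'unhappy' -> no (count: 0)
  'unlike' -> no (count: 0)
  'disagree' -> no (count: 0)
  'jump' -> no (count: 0)
  'redo' -> no (count: 0)
  'cat' -> no (count: 0)
Total with prefix 'pre': 0

0


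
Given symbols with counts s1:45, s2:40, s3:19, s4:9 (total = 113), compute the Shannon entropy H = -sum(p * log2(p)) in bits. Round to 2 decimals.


Computing entropy H = -sum(p_i * log2(p_i)):
  s1: p = 45/113 = 0.3982, -p*log2(p) = 0.5290
  s2: p = 40/113 = 0.3540, -p*log2(p) = 0.5304
  s3: p = 19/113 = 0.1681, -p*log2(p) = 0.4325
  s4: p = 9/113 = 0.0796, -p*log2(p) = 0.2907
H = sum of terms = 1.7826
Rounded to 2 decimals: 1.78

1.78


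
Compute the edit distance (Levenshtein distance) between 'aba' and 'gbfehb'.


Building DP table for s1='aba' (len 3) and s2='gbfehb' (len 6):
       g  b  f  e  h  b
    0  1  2  3  4  5  6
  a 1  1  2  3  4  5  6
  b 2  2  1  2  3  4  5
  a 3  3  2  2  3  4  5
Edit distance = dp[3][6] = 5

5


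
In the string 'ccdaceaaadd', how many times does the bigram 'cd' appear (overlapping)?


Scanning 'ccdaceaaadd' for bigram 'cd':
  Position 0: 'cc' -> no
  Position 1: 'cd' -> MATCH
  Position 2: 'da' -> no
  Position 3: 'ac' -> no
  Position 4: 'ce' -> no
  Position 5: 'ea' -> no
  Position 6: 'aa' -> no
  Position 7: 'aa' -> no
  Position 8: 'ad' -> no
  Position 9: 'dd' -> no
Total matches: 1

1


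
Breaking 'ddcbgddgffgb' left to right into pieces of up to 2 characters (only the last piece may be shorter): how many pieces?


'ddcbgddgffgb' has 12 characters.
Chunking with max size 2:
  Chunk 1: 'dd' (positions 0-1)
  Chunk 2: 'cb' (positions 2-3)
  Chunk 3: 'gd' (positions 4-5)
  Chunk 4: 'dg' (positions 6-7)
  Chunk 5: 'ff' (positions 8-9)
  Chunk 6: 'gb' (positions 10-11)
Total chunks: ceil(12 / 2) = 6

6


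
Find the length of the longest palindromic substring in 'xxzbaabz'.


Scanning 'xxzbaabz' for palindromic substrings.
Substring at positions 2-7: 'zbaabz'.
Check: reverse('zbaabz') = 'zbaabz' -> palindrome confirmed.
Neighbouring characters ('x' / '-') break symmetry, so it cannot extend further.
No longer palindromic substring exists; longest length = 6

6


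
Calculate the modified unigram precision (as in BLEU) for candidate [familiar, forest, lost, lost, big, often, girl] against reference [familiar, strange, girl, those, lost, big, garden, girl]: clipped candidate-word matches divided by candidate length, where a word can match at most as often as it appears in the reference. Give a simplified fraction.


Reference word counts: {'big': 1, 'familiar': 1, 'garden': 1, 'girl': 2, 'lost': 1, 'strange': 1, 'those': 1}
Checking each candidate word (with clipping):
  'familiar' -> in reference (ref count 1, used 1/1) -> match (matches: 1)
  'forest' -> not in reference -> no match (matches: 1)
  'lost' -> in reference (ref count 1, used 1/1) -> match (matches: 2)
  'lost' -> ref count 1 already used up (1/1) -> clipped, no match (matches: 2)
  'big' -> in reference (ref count 1, used 1/1) -> match (matches: 3)
  'often' -> not in reference -> no match (matches: 3)
  'girl' -> in reference (ref count 2, used 1/2) -> match (matches: 4)
Clipped matches: 4, Candidate length: 7
Precision = 4/7

4/7


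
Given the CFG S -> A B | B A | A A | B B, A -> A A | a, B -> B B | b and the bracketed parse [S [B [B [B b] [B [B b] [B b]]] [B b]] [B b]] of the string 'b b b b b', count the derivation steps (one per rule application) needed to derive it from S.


Every bracketed nonterminal node [X ...] in the tree is produced by exactly one rule application.
Reading the tree off as a leftmost derivation:
  Step 1: S  =>  B B   (applied S -> B B)
  Step 2: B B  =>  B B B   (applied B -> B B)
  Step 3: B B B  =>  B B B B   (applied B -> B B)
  Step 4: B B B B  =>  b B B B   (applied B -> b)
  Step 5: b B B B  =>  b B B B B   (applied B -> B B)
  Step 6: b B B B B  =>  b b B B B   (applied B -> b)
  Step 7: b b B B B  =>  b b b B B   (applied B -> b)
  Step 8: b b b B B  =>  b b b b B   (applied B -> b)
  Step 9: b b b b B  =>  b b b b b   (applied B -> b)
Final yield: b b b b b
Total rewrite steps: 9

9


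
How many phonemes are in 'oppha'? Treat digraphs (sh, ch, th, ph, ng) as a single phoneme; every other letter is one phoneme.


Parsing 'oppha' greedily, digraphs first:
  'o' -> vowel phoneme (phonemes so far: 1)
  'p' -> consonant phoneme (phonemes so far: 2)
  'ph' -> digraph (1 consonant phoneme) (phonemes so far: 3)
  'a' -> vowel phoneme (phonemes so far: 4)
Total phonemes: 4

4


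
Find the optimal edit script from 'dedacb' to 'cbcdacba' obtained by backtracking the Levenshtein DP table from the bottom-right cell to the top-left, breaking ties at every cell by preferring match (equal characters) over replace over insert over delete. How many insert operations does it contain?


Edit distance = 4. Backtracking from cell (6, 8) with preference match > replace > insert > delete,
then listing the resulting alignment 'dedacb' -> 'cbcdacba' left to right:
  Step 1: insert 'c' [insertion #1]
  Step 2: replace d->b
  Step 3: replace e->c
  Step 4: keep 'd'
  Step 5: keep 'a'
  Step 6: keep 'c'
  Step 7: keep 'b'
  Step 8: insert 'a' [insertion #2]
Total insertions: 2

2


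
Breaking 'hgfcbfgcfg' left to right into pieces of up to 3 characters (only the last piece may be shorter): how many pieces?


'hgfcbfgcfg' has 10 characters.
Chunking with max size 3:
  Chunk 1: 'hgf' (positions 0-2)
  Chunk 2: 'cbf' (positions 3-5)
  Chunk 3: 'gcf' (positions 6-8)
  Chunk 4: 'g' (positions 9-9)
Total chunks: ceil(10 / 3) = 4

4


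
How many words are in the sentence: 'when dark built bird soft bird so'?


Counting words by splitting on spaces:
  Word 1: 'when'
  Word 2: 'dark'
  Word 3: 'built'
  Word 4: 'bird'
  Word 5: 'soft'
  Word 6: 'bird'
  Word 7: 'so'
Total words: 7

7


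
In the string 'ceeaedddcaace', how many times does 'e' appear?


Scanning 'ceeaedddcaace' for 'e':
  Position 1: 'e' -> MATCH (count: 1)
  Position 2: 'e' -> MATCH (count: 2)
  Position 4: 'e' -> MATCH (count: 3)
  Position 12: 'e' -> MATCH (count: 4)
Total occurrences of 'e': 4

4


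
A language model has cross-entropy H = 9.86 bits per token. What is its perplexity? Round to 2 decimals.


Perplexity formula: PP = 2^H
H = 9.86
PP = 2^9.86
Decompose: 2^9.86 = 2^9 * 2^0.86
2^9 = 512, 2^0.86 ~ 1.8150383
PP ~ 512 * 1.8150383 = 929.2996096
Rounded to 2 decimals: 929.30

929.30


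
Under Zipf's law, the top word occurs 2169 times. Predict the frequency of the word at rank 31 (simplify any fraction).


Zipf's law: freq(rank) = f1 / rank
f1 = 2169, rank = 31
freq = 2169 / 31
GCD(2169, 31) = 1
Simplified: 2169/31

2169/31


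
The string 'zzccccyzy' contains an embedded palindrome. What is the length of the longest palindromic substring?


Scanning 'zzccccyzy' for palindromic substrings.
Substring at positions 2-5: 'cccc'.
Check: reverse('cccc') = 'cccc' -> palindrome confirmed.
Neighbouring characters ('z' / 'y') break symmetry, so it cannot extend further.
No longer palindromic substring exists; longest length = 4

4


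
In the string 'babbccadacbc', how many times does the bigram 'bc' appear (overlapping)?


Scanning 'babbccadacbc' for bigram 'bc':
  Position 0: 'ba' -> no
  Position 1: 'ab' -> no
  Position 2: 'bb' -> no
  Position 3: 'bc' -> MATCH
  Position 4: 'cc' -> no
  Position 5: 'ca' -> no
  Position 6: 'ad' -> no
  Position 7: 'da' -> no
  Position 8: 'ac' -> no
  Position 9: 'cb' -> no
  Position 10: 'bc' -> MATCH
Total matches: 2

2


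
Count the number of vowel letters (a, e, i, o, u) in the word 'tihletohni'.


Scanning each character of 'tihletohni':
  Position 1: 't' -> consonant (running count: 0)
  Position 2: 'i' -> vowel (running count: 1)
  Position 3: 'h' -> consonant (running count: 1)
  Position 4: 'l' -> consonant (running count: 1)
  Position 5: 'e' -> vowel (running count: 2)
  Position 6: 't' -> consonant (running count: 2)
  Position 7: 'o' -> vowel (running count: 3)
  Position 8: 'h' -> consonant (running count: 3)
  Position 9: 'n' -> consonant (running count: 3)
  Position 10: 'i' -> vowel (running count: 4)
Total vowels: 4

4


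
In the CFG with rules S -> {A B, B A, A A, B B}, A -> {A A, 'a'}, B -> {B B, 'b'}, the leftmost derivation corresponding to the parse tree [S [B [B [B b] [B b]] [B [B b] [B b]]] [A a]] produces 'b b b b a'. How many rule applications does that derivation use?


Every bracketed nonterminal node [X ...] in the tree is produced by exactly one rule application.
Reading the tree off as a leftmost derivation:
  Step 1: S  =>  B A   (applied S -> B A)
  Step 2: B A  =>  B B A   (applied B -> B B)
  Step 3: B B A  =>  B B B A   (applied B -> B B)
  Step 4: B B B A  =>  b B B A   (applied B -> b)
  Step 5: b B B A  =>  b b B A   (applied B -> b)
  Step 6: b b B A  =>  b b B B A   (applied B -> B B)
  Step 7: b b B B A  =>  b b b B A   (applied B -> b)
  Step 8: b b b B A  =>  b b b b A   (applied B -> b)
  Step 9: b b b b A  =>  b b b b a   (applied A -> a)
Final yield: b b b b a
Total rewrite steps: 9

9


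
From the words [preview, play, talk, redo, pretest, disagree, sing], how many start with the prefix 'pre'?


Checking each word for prefix 'pre':
  'preview' -> YES, starts with 'pre' (count: 1)
  'play' -> no (count: 1)
  'talk' -> no (count: 1)
  'redo' -> no (count: 1)
  'pretest' -> YES, starts with 'pre' (count: 2)
  'disagree' -> no (count: 2)
  'sing' -> no (count: 2)
Total with prefix 'pre': 2

2


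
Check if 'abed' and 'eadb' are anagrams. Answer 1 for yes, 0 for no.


Sort characters of 'abed': 'abde'
Sort characters of 'eadb': 'abde'
Sorted forms match -> they ARE anagrams
Result: 1

1


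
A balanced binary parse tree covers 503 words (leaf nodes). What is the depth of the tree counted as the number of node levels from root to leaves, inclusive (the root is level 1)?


In a balanced binary tree with n leaves the deepest leaf is ceil(log2(n)) edges below the root,
so counting node levels inclusive of root and leaves gives ceil(log2(n)) + 1 levels.
log2(503) = 8.9744
ceil(8.9744) = 9
levels = 9 + 1 = 10

10


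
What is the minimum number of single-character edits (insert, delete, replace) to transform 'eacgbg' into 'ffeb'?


Building DP table for s1='eacgbg' (len 6) and s2='ffeb' (len 4):
       f  f  e  b
    0  1  2  3  4
  e 1  1  2  2  3
  a 2  2  2  3  3
  c 3  3  3  3  4
  g 4  4  4  4  4
  b 5  5  5  5  4
  g 6  6  6  6  5
Edit distance = dp[6][4] = 5

5


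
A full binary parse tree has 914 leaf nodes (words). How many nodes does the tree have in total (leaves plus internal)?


Leaf nodes (terminals): 914
Internal nodes = n - 1 = 914 - 1 = 913
Total = leaves + internal = 914 + 913 = 1827

1827


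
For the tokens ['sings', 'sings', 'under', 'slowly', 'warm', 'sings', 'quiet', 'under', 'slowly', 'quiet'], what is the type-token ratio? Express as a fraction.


Tokens: 10
Unique types: ('quiet', 'sings', 'slowly', 'under', 'warm') = 5
TTR = 5/10
Simplify: divide both by 5 -> 1/2
TTR = 1/2

1/2


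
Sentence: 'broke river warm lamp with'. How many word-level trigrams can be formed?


Word trigrams from [5] words:
  Trigram 1: (broke river warm)
  Trigram 2: (river warm lamp)
  Trigram 3: (warm lamp with)
Total word trigrams: 5 - 2 = 3

3


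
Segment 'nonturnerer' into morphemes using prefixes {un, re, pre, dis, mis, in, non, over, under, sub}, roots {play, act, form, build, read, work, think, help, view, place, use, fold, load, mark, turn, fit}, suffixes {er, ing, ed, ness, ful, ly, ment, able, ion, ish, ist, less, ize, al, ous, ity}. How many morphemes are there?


Segmenting 'nonturnerer' against the inventory:
  'non' -> prefix (morpheme 1)
  'turn' -> root (morpheme 2)
  'er' -> suffix (morpheme 3)
  'er' -> suffix (morpheme 4)
Total morphemes: 4

4


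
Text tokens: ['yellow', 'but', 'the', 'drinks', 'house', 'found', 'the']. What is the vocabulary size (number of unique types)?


Listing all tokens and tracking unique types:
  Token 1: 'yellow' -> NEW (unique so far: 1)
  Token 2: 'but' -> NEW (unique so far: 2)
  Token 3: 'the' -> NEW (unique so far: 3)
  Token 4: 'drinks' -> NEW (unique so far: 4)
  Token 5: 'house' -> NEW (unique so far: 5)
  Token 6: 'found' -> NEW (unique so far: 6)
  Token 7: 'the' -> duplicate (unique so far: 6)
Unique types: ('but', 'drinks', 'found', 'house', 'the', 'yellow')
Vocabulary size: 6

6


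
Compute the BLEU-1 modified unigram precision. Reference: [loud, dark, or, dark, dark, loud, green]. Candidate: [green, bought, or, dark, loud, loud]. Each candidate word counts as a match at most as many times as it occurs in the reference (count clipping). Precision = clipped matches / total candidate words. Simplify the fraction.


Reference word counts: {'dark': 3, 'green': 1, 'loud': 2, 'or': 1}
Checking each candidate word (with clipping):
  'green' -> in reference (ref count 1, used 1/1) -> match (matches: 1)
  'bought' -> not in reference -> no match (matches: 1)
  'or' -> in reference (ref count 1, used 1/1) -> match (matches: 2)
  'dark' -> in reference (ref count 3, used 1/3) -> match (matches: 3)
  'loud' -> in reference (ref count 2, used 1/2) -> match (matches: 4)
  'loud' -> in reference (ref count 2, used 2/2) -> match (matches: 5)
Clipped matches: 5, Candidate length: 6
Precision = 5/6

5/6


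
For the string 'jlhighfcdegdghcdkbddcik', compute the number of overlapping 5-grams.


String 'jlhighfcdegdghcdkbddcik' has length L = 23.
Number of overlapping n-grams = L - n + 1
Substituting: 23 - 5 + 1 = 19

19


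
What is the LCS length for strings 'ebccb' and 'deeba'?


DP table for LCS of 'ebccb' and 'deeba':
       d  e  e  b  a
    0  0  0  0  0  0
  e 0  0  1  1  1  1
  b 0  0  1  1  2  2
  c 0  0  1  1  2  2
  c 0  0  1  1  2  2
  b 0  0  1  1  2  2
LCS: 'eb'
LCS length = 2

2


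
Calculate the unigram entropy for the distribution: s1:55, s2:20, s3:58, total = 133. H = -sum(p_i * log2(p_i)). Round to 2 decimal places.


Computing entropy H = -sum(p_i * log2(p_i)):
  s1: p = 55/133 = 0.4135, -p*log2(p) = 0.5268
  s2: p = 20/133 = 0.1504, -p*log2(p) = 0.4110
  s3: p = 58/133 = 0.4361, -p*log2(p) = 0.5221
H = sum of terms = 1.4599
Rounded to 2 decimals: 1.46

1.46


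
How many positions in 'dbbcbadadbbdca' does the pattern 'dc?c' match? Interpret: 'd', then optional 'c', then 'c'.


Pattern: dc?c means 'd', then optional 'c', then 'c'.
Scanning 'dbbcbadadbbdca' position-by-position:
  Pos 0: window 'dbb' -> no
  Pos 1: window 'bbc' -> no
  Pos 2: window 'bcb' -> no
  Pos 3: window 'cba' -> no
  Pos 4: window 'bad' -> no
  Pos 5: window 'ada' -> no
  Pos 6: window 'dad' -> no
  Pos 7: window 'adb' -> no
  Pos 8: window 'dbb' -> no
  Pos 9: window 'bbd' -> no
  Pos 10: window 'bdc' -> no
  Pos 11: window 'dca' -> MATCH
  Pos 12: window 'ca' -> no
  Pos 13: window 'a' -> no
Total matches: 1

1


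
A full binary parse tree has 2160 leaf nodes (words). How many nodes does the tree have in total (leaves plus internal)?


Leaf nodes (terminals): 2160
Internal nodes = n - 1 = 2160 - 1 = 2159
Total = leaves + internal = 2160 + 2159 = 4319

4319


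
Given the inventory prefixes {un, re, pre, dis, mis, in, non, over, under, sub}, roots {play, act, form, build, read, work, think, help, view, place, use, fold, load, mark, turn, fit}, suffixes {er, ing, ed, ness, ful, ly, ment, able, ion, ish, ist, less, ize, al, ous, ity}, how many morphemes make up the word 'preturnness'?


Segmenting 'preturnness' against the inventory:
  'pre' -> prefix (morpheme 1)
  'turn' -> root (morpheme 2)
  'ness' -> suffix (morpheme 3)
Total morphemes: 3

3


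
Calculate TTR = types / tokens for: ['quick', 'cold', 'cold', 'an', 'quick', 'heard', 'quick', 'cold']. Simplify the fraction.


Tokens: 8
Unique types: ('an', 'cold', 'heard', 'quick') = 4
TTR = 4/8
Simplify: divide both by 4 -> 1/2
TTR = 1/2

1/2


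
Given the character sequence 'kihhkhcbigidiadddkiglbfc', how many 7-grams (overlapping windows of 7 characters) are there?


String 'kihhkhcbigidiadddkiglbfc' has length L = 24.
Number of overlapping n-grams = L - n + 1
Substituting: 24 - 7 + 1 = 18

18


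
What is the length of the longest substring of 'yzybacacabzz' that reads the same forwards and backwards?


Scanning 'yzybacacabzz' for palindromic substrings.
Substring at positions 3-9: 'bacacab'.
Check: reverse('bacacab') = 'bacacab' -> palindrome confirmed.
Neighbouring characters ('y' / 'z') break symmetry, so it cannot extend further.
No longer palindromic substring exists; longest length = 7

7


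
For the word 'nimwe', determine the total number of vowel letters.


Scanning each character of 'nimwe':
  Position 1: 'n' -> consonant (running count: 0)
  Position 2: 'i' -> vowel (running count: 1)
  Position 3: 'm' -> consonant (running count: 1)
  Position 4: 'w' -> consonant (running count: 1)
  Position 5: 'e' -> vowel (running count: 2)
Total vowels: 2

2


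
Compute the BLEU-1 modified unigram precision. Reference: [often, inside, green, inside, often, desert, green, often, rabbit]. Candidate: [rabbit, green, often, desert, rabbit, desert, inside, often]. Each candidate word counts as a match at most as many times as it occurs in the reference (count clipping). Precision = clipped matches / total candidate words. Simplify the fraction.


Reference word counts: {'desert': 1, 'green': 2, 'inside': 2, 'often': 3, 'rabbit': 1}
Checking each candidate word (with clipping):
  'rabbit' -> in reference (ref count 1, used 1/1) -> match (matches: 1)
  'green' -> in reference (ref count 2, used 1/2) -> match (matches: 2)
  'often' -> in reference (ref count 3, used 1/3) -> match (matches: 3)
  'desert' -> in reference (ref count 1, used 1/1) -> match (matches: 4)
  'rabbit' -> ref count 1 already used up (1/1) -> clipped, no match (matches: 4)
  'desert' -> ref count 1 already used up (1/1) -> clipped, no match (matches: 4)
  'inside' -> in reference (ref count 2, used 1/2) -> match (matches: 5)
  'often' -> in reference (ref count 3, used 2/3) -> match (matches: 6)
Clipped matches: 6, Candidate length: 8
Precision = 6/8 = 3/4

3/4


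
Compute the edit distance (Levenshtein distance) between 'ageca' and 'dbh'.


Building DP table for s1='ageca' (len 5) and s2='dbh' (len 3):
       d  b  h
    0  1  2  3
  a 1  1  2  3
  g 2  2  2  3
  e 3  3  3  3
  c 4  4  4  4
  a 5  5  5  5
Edit distance = dp[5][3] = 5

5


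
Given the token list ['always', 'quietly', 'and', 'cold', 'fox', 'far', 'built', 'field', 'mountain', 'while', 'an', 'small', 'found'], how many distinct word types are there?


Listing all tokens and tracking unique types:
  Token 1: 'always' -> NEW (unique so far: 1)
  Token 2: 'quietly' -> NEW (unique so far: 2)
  Token 3: 'and' -> NEW (unique so far: 3)
  Token 4: 'cold' -> NEW (unique so far: 4)
  Token 5: 'fox' -> NEW (unique so far: 5)
  Token 6: 'far' -> NEW (unique so far: 6)
  Token 7: 'built' -> NEW (unique so far: 7)
  Token 8: 'field' -> NEW (unique so far: 8)
  Token 9: 'mountain' -> NEW (unique so far: 9)
  Token 10: 'while' -> NEW (unique so far: 10)
  Token 11: 'an' -> NEW (unique so far: 11)
  Token 12: 'small' -> NEW (unique so far: 12)
  Token 13: 'found' -> NEW (unique so far: 13)
Unique types: ('always', 'an', 'and', 'built', 'cold', 'far', 'field', 'found', 'fox', 'mountain', 'quietly', 'small', 'while')
Vocabulary size: 13

13


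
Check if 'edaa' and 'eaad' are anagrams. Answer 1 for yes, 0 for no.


Sort characters of 'edaa': 'aade'
Sort characters of 'eaad': 'aade'
Sorted forms match -> they ARE anagrams
Result: 1

1


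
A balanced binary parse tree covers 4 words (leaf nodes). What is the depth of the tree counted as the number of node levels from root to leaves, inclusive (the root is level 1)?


In a balanced binary tree with n leaves the deepest leaf is ceil(log2(n)) edges below the root,
so counting node levels inclusive of root and leaves gives ceil(log2(n)) + 1 levels.
log2(4) = 2.0000
ceil(2.0000) = 2
levels = 2 + 1 = 3

3


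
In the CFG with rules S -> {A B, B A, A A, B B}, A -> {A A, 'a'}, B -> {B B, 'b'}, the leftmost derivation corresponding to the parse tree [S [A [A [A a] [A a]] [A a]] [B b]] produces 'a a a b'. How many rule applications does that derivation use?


Every bracketed nonterminal node [X ...] in the tree is produced by exactly one rule application.
Reading the tree off as a leftmost derivation:
  Step 1: S  =>  A B   (applied S -> A B)
  Step 2: A B  =>  A A B   (applied A -> A A)
  Step 3: A A B  =>  A A A B   (applied A -> A A)
  Step 4: A A A B  =>  a A A B   (applied A -> a)
  Step 5: a A A B  =>  a a A B   (applied A -> a)
  Step 6: a a A B  =>  a a a B   (applied A -> a)
  Step 7: a a a B  =>  a a a b   (applied B -> b)
Final yield: a a a b
Total rewrite steps: 7

7


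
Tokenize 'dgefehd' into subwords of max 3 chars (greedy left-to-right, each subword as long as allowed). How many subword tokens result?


'dgefehd' has 7 characters.
Chunking with max size 3:
  Chunk 1: 'dge' (positions 0-2)
  Chunk 2: 'feh' (positions 3-5)
  Chunk 3: 'd' (positions 6-6)
Total chunks: ceil(7 / 3) = 3

3


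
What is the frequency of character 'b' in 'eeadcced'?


Scanning 'eeadcced' for 'b':
  No matches found.
Total occurrences of 'b': 0

0


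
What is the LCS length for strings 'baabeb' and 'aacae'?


DP table for LCS of 'baabeb' and 'aacae':
       a  a  c  a  e
    0  0  0  0  0  0
  b 0  0  0  0  0  0
  a 0  1  1  1  1  1
  a 0  1  2  2  2  2
  b 0  1  2  2  2  2
  e 0  1  2  2  2  3
  b 0  1  2  2  2  3
LCS: 'aae'
LCS length = 3

3


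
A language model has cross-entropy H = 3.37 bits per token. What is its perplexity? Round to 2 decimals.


Perplexity formula: PP = 2^H
H = 3.37
PP = 2^3.37
Decompose: 2^3.37 = 2^3 * 2^0.37
2^3 = 8, 2^0.37 ~ 1.2923528
PP ~ 8 * 1.2923528 = 10.3388224
Rounded to 2 decimals: 10.34

10.34


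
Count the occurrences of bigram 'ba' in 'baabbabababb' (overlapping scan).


Scanning 'baabbabababb' for bigram 'ba':
  Position 0: 'ba' -> MATCH
  Position 1: 'aa' -> no
  Position 2: 'ab' -> no
  Position 3: 'bb' -> no
  Position 4: 'ba' -> MATCH
  Position 5: 'ab' -> no
  Position 6: 'ba' -> MATCH
  Position 7: 'ab' -> no
  Position 8: 'ba' -> MATCH
  Position 9: 'ab' -> no
  Position 10: 'bb' -> no
Total matches: 4

4


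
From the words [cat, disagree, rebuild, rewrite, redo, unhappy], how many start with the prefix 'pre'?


Checking each word for prefix 'pre':
  'cat' -> no (count: 0)
  'disagree' -> no (count: 0)
  'rebuild' -> no (count: 0)
  'rewrite' -> no (count: 0)
  'redo' -> no (count: 0)
  'unhappy' -> no (count: 0)
Total with prefix 'pre': 0

0


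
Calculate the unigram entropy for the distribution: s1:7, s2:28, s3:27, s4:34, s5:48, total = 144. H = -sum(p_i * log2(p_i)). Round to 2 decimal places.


Computing entropy H = -sum(p_i * log2(p_i)):
  s1: p = 7/144 = 0.0486, -p*log2(p) = 0.2121
  s2: p = 28/144 = 0.1944, -p*log2(p) = 0.4594
  s3: p = 27/144 = 0.1875, -p*log2(p) = 0.4528
  s4: p = 34/144 = 0.2361, -p*log2(p) = 0.4917
  s5: p = 48/144 = 0.3333, -p*log2(p) = 0.5283
H = sum of terms = 2.1443
Rounded to 2 decimals: 2.14

2.14


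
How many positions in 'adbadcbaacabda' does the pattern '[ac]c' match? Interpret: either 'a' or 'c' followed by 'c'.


Pattern: [ac]c means either 'a' or 'c' followed by 'c'.
Scanning 'adbadcbaacabda' position-by-position:
  Pos 0: window 'ad' -> no
  Pos 1: window 'db' -> no
  Pos 2: window 'ba' -> no
  Pos 3: window 'ad' -> no
  Pos 4: window 'dc' -> no
  Pos 5: window 'cb' -> no
  Pos 6: window 'ba' -> no
  Pos 7: window 'aa' -> no
  Pos 8: window 'ac' -> MATCH
  Pos 9: window 'ca' -> no
  Pos 10: window 'ab' -> no
  Pos 11: window 'bd' -> no
  Pos 12: window 'da' -> no
  Pos 13: window 'a' -> no
Total matches: 1

1


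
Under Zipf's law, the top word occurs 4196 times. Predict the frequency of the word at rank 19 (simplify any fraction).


Zipf's law: freq(rank) = f1 / rank
f1 = 4196, rank = 19
freq = 4196 / 19
GCD(4196, 19) = 1
Simplified: 4196/19

4196/19


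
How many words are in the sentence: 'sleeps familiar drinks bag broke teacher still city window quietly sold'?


Counting words by splitting on spaces:
  Word 1: 'sleeps'
  Word 2: 'familiar'
  Word 3: 'drinks'
  Word 4: 'bag'
  Word 5: 'broke'
  Word 6: 'teacher'
  Word 7: 'still'
  Word 8: 'city'
  Word 9: 'window'
  Word 10: 'quietly'
  Word 11: 'sold'
Total words: 11

11


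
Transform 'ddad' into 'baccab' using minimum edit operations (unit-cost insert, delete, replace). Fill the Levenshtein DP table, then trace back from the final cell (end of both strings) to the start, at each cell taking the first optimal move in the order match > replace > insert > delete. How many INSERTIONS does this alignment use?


Edit distance = 5. Backtracking from cell (4, 6) with preference match > replace > insert > delete,
then listing the resulting alignment 'ddad' -> 'baccab' left to right:
  Step 1: insert 'b' [insertion #1]
  Step 2: insert 'a' [insertion #2]
  Step 3: replace d->c
  Step 4: replace d->c
  Step 5: keep 'a'
  Step 6: replace d->b
Total insertions: 2

2


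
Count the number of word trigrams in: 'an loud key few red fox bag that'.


Word trigrams from [8] words:
  Trigram 1: (an loud key)
  Trigram 2: (loud key few)
  Trigram 3: (key few red)
  Trigram 4: (few red fox)
  Trigram 5: (red fox bag)
  Trigram 6: (fox bag that)
Total word trigrams: 8 - 2 = 6

6


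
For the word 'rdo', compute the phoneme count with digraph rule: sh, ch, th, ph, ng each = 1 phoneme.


Parsing 'rdo' greedily, digraphs first:
  'r' -> consonant phoneme (phonemes so far: 1)
  'd' -> consonant phoneme (phonemes so far: 2)
  'o' -> vowel phoneme (phonemes so far: 3)
Total phonemes: 3

3


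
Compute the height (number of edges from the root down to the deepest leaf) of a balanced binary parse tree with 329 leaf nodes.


In a balanced binary tree with n leaves the deepest leaf is ceil(log2(n)) edges below the root.
log2(329) = 8.3619
ceil(8.3619) = 9
height (edges) = 9

9


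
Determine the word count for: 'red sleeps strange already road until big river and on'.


Counting words by splitting on spaces:
  Word 1: 'red'
  Word 2: 'sleeps'
  Word 3: 'strange'
  Word 4: 'already'
  Word 5: 'road'
  Word 6: 'until'
  Word 7: 'big'
  Word 8: 'river'
  Word 9: 'and'
  Word 10: 'on'
Total words: 10

10


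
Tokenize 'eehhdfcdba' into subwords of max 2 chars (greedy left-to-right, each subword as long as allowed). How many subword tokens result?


'eehhdfcdba' has 10 characters.
Chunking with max size 2:
  Chunk 1: 'ee' (positions 0-1)
  Chunk 2: 'hh' (positions 2-3)
  Chunk 3: 'df' (positions 4-5)
  Chunk 4: 'cd' (positions 6-7)
  Chunk 5: 'ba' (positions 8-9)
Total chunks: ceil(10 / 2) = 5

5


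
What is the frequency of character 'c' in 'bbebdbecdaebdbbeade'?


Scanning 'bbebdbecdaebdbbeade' for 'c':
  Position 7: 'c' -> MATCH (count: 1)
Total occurrences of 'c': 1

1


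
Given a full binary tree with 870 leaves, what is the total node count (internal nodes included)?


Leaf nodes (terminals): 870
Internal nodes = n - 1 = 870 - 1 = 869
Total = leaves + internal = 870 + 869 = 1739

1739


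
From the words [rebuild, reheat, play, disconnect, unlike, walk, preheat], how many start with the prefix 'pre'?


Checking each word for prefix 'pre':
  'rebuild' -> no (count: 0)
  'reheat' -> no (count: 0)
  'play' -> no (count: 0)
  'disconnect' -> no (count: 0)
  'unlike' -> no (count: 0)
  'walk' -> no (count: 0)
  'preheat' -> YES, starts with 'pre' (count: 1)
Total with prefix 'pre': 1

1


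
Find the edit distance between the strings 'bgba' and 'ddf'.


Building DP table for s1='bgba' (len 4) and s2='ddf' (len 3):
       d  d  f
    0  1  2  3
  b 1  1  2  3
  g 2  2  2  3
  b 3  3  3  3
  a 4  4  4  4
Edit distance = dp[4][3] = 4

4
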